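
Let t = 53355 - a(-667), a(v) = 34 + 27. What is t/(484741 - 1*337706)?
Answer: 53294/147035 ≈ 0.36246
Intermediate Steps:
a(v) = 61
t = 53294 (t = 53355 - 1*61 = 53355 - 61 = 53294)
t/(484741 - 1*337706) = 53294/(484741 - 1*337706) = 53294/(484741 - 337706) = 53294/147035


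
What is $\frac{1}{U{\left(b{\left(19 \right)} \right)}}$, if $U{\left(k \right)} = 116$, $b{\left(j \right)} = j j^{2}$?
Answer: $\frac{1}{116} \approx 0.0086207$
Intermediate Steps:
$b{\left(j \right)} = j^{3}$
$\frac{1}{U{\left(b{\left(19 \right)} \right)}} = \frac{1}{116}$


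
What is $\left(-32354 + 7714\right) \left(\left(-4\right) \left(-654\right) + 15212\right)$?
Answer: $-439281920$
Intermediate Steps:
$\left(-32354 + 7714\right) \left(\left(-4\right) \left(-654\right) + 15212\right) = - 24640 \left(2616 + 15212\right) = \left(-24640\right) 17828 = -439281920$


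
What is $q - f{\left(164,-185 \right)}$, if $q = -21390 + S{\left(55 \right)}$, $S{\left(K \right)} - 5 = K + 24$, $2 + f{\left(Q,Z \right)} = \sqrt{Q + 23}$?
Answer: $-21304 - \sqrt{187} \approx -21318.0$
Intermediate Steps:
$f{\left(Q,Z \right)} = -2 + \sqrt{23 + Q}$ ($f{\left(Q,Z \right)} = -2 + \sqrt{Q + 23} = -2 + \sqrt{23 + Q}$)
$S{\left(K \right)} = 29 + K$ ($S{\left(K \right)} = 5 + \left(K + 24\right) = 5 + \left(24 + K\right) = 29 + K$)
$q = -21306$ ($q = -21390 + \left(29 + 55\right) = -21390 + 84 = -21306$)
$q - f{\left(164,-185 \right)} = -21306 - \left(-2 + \sqrt{23 + 164}\right) = -21306 - \left(-2 + \sqrt{187}\right) = -21306 + \left(2 - \sqrt{187}\right) = -21304 - \sqrt{187}$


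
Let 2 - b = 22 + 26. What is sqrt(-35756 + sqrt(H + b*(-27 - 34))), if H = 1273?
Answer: sqrt(-35756 + sqrt(4079)) ≈ 188.92*I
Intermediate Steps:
b = -46 (b = 2 - (22 + 26) = 2 - 1*48 = 2 - 48 = -46)
sqrt(-35756 + sqrt(H + b*(-27 - 34))) = sqrt(-35756 + sqrt(1273 - 46*(-27 - 34))) = sqrt(-35756 + sqrt(1273 - 46*(-61))) = sqrt(-35756 + sqrt(1273 + 2806)) = sqrt(-35756 + sqrt(4079))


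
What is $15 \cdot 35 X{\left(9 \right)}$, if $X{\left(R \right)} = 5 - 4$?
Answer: $525$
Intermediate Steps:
$X{\left(R \right)} = 1$
$15 \cdot 35 X{\left(9 \right)} = 15 \cdot 35 \cdot 1 = 525 \cdot 1 = 525$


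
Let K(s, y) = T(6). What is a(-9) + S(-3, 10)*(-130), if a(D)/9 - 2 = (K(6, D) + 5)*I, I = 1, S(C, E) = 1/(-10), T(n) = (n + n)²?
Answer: 1372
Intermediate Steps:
T(n) = 4*n² (T(n) = (2*n)² = 4*n²)
K(s, y) = 144 (K(s, y) = 4*6² = 4*36 = 144)
S(C, E) = -⅒
a(D) = 1359 (a(D) = 18 + 9*((144 + 5)*1) = 18 + 9*(149*1) = 18 + 9*149 = 18 + 1341 = 1359)
a(-9) + S(-3, 10)*(-130) = 1359 - ⅒*(-130) = 1359 + 13 = 1372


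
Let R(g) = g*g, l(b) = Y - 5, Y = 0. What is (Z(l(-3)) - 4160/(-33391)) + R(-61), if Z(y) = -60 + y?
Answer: 122081656/33391 ≈ 3656.1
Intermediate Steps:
l(b) = -5 (l(b) = 0 - 5 = -5)
R(g) = g²
(Z(l(-3)) - 4160/(-33391)) + R(-61) = ((-60 - 5) - 4160/(-33391)) + (-61)² = (-65 - 4160*(-1/33391)) + 3721 = (-65 + 4160/33391) + 3721 = -2166255/33391 + 3721 = 122081656/33391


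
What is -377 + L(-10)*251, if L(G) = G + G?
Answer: -5397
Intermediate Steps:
L(G) = 2*G
-377 + L(-10)*251 = -377 + (2*(-10))*251 = -377 - 20*251 = -377 - 5020 = -5397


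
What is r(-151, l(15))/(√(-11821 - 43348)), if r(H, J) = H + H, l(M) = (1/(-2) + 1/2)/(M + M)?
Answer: 302*I*√55169/55169 ≈ 1.2858*I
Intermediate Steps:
l(M) = 0 (l(M) = (1*(-½) + 1*(½))/((2*M)) = (-½ + ½)*(1/(2*M)) = 0*(1/(2*M)) = 0)
r(H, J) = 2*H
r(-151, l(15))/(√(-11821 - 43348)) = (2*(-151))/(√(-11821 - 43348)) = -302*(-I*√55169/55169) = -(-302)*I*√55169/55169 = 302*I*√55169/55169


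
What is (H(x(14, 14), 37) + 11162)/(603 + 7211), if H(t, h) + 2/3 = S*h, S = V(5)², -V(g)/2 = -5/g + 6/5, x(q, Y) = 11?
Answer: 418772/293025 ≈ 1.4291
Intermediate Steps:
V(g) = -12/5 + 10/g (V(g) = -2*(-5/g + 6/5) = -2*(6/5 - 5/g) = -12/5 + 10/g)
S = 4/25 (S = (-12/5 + 10/5)² = (-12/5 + 10*(⅕))² = (-12/5 + 2)² = (-⅖)² = 4/25 ≈ 0.16000)
H(t, h) = -⅔ + 4*h/25
(H(x(14, 14), 37) + 11162)/(603 + 7211) = ((-⅔ + (4/25)*37) + 11162)/(603 + 7211) = ((-⅔ + 148/25) + 11162)/7814 = (394/75 + 11162)*(1/7814) = (837544/75)*(1/7814) = 418772/293025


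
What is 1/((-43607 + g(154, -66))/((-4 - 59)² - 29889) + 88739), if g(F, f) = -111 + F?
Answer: 6480/575039611 ≈ 1.1269e-5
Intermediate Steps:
1/((-43607 + g(154, -66))/((-4 - 59)² - 29889) + 88739) = 1/((-43607 + (-111 + 154))/((-4 - 59)² - 29889) + 88739) = 1/((-43607 + 43)/((-63)² - 29889) + 88739) = 1/(-43564/(3969 - 29889) + 88739) = 1/(-43564/(-25920) + 88739) = 1/(-43564*(-1/25920) + 88739) = 1/(10891/6480 + 88739) = 1/(575039611/6480) = 6480/575039611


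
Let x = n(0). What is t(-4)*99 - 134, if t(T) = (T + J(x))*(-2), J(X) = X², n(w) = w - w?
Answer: 658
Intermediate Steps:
n(w) = 0
x = 0
t(T) = -2*T (t(T) = (T + 0²)*(-2) = (T + 0)*(-2) = T*(-2) = -2*T)
t(-4)*99 - 134 = -2*(-4)*99 - 134 = 8*99 - 134 = 792 - 134 = 658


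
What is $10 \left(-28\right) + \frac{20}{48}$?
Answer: $- \frac{3355}{12} \approx -279.58$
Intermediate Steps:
$10 \left(-28\right) + \frac{20}{48} = -280 + 20 \cdot \frac{1}{48} = -280 + \frac{5}{12} = - \frac{3355}{12}$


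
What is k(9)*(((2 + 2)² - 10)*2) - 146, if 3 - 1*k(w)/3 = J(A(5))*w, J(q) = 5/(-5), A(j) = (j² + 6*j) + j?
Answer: 286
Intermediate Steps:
A(j) = j² + 7*j
J(q) = -1 (J(q) = 5*(-⅕) = -1)
k(w) = 9 + 3*w (k(w) = 9 - (-3)*w = 9 + 3*w)
k(9)*(((2 + 2)² - 10)*2) - 146 = (9 + 3*9)*(((2 + 2)² - 10)*2) - 146 = (9 + 27)*((4² - 10)*2) - 146 = 36*((16 - 10)*2) - 146 = 36*(6*2) - 146 = 36*12 - 146 = 432 - 146 = 286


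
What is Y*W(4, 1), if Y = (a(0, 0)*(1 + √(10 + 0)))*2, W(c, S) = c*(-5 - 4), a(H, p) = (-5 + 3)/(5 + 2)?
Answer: 144/7 + 144*√10/7 ≈ 85.624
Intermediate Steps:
a(H, p) = -2/7
W(c, S) = -9*c (W(c, S) = c*(-9) = -9*c)
Y = -4/7 - 4*√10/7 (Y = -2*(1 + √(10 + 0))/7*2 = -2*(1 + √10)/7*2 = (-2/7 - 2*√10/7)*2 = -4/7 - 4*√10/7 ≈ -2.3784)
Y*W(4, 1) = (-4/7 - 4*√10/7)*(-9*4) = (-4/7 - 4*√10/7)*(-36) = 144/7 + 144*√10/7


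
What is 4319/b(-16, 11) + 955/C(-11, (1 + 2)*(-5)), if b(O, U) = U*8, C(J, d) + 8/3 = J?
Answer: -75041/3608 ≈ -20.798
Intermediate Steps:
C(J, d) = -8/3 + J
b(O, U) = 8*U
4319/b(-16, 11) + 955/C(-11, (1 + 2)*(-5)) = 4319/((8*11)) + 955/(-8/3 - 11) = 4319/88 + 955/(-41/3) = 4319*(1/88) + 955*(-3/41) = 4319/88 - 2865/41 = -75041/3608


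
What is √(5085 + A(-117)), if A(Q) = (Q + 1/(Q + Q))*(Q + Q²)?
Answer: I*√1582897 ≈ 1258.1*I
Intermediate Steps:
A(Q) = (Q + Q²)*(Q + 1/(2*Q)) (A(Q) = (Q + 1/(2*Q))*(Q + Q²) = (Q + Q²)*(Q + 1/(2*Q)))
√(5085 + A(-117)) = √(5085 + (½ + (-117)² + (-117)³ + (½)*(-117))) = √(5085 + (½ + 13689 - 1601613 - 117/2)) = √(5085 - 1587982) = √(-1582897) = I*√1582897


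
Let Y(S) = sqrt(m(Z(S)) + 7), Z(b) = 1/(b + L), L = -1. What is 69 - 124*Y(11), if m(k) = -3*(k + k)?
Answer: 69 - 496*sqrt(10)/5 ≈ -244.70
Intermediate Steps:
Z(b) = 1/(-1 + b) (Z(b) = 1/(b - 1) = 1/(-1 + b))
m(k) = -6*k
Y(S) = sqrt(7 - 6/(-1 + S)) (Y(S) = sqrt(-6/(-1 + S) + 7) = sqrt(7 - 6/(-1 + S)))
69 - 124*Y(11) = 69 - 124*sqrt(-13 + 7*11)/sqrt(-1 + 11) = 69 - 124*sqrt(10)*sqrt(-13 + 77)/10 = 69 - 124*4*sqrt(10)/5 = 69 - 496*sqrt(10)/5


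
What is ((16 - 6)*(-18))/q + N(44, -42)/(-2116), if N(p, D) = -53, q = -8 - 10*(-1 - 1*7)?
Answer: -5237/2116 ≈ -2.4750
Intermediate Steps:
q = 72 (q = -8 - 10*(-1 - 7) = -8 - 10*(-8) = -8 + 80 = 72)
((16 - 6)*(-18))/q + N(44, -42)/(-2116) = ((16 - 6)*(-18))/72 - 53/(-2116) = (10*(-18))*(1/72) - 53*(-1/2116) = -180*1/72 + 53/2116 = -5/2 + 53/2116 = -5237/2116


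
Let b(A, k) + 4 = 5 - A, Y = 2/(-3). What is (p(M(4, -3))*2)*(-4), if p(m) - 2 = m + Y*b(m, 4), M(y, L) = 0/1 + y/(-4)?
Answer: 8/3 ≈ 2.6667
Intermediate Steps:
Y = -⅔ (Y = 2*(-⅓) = -⅔ ≈ -0.66667)
b(A, k) = 1 - A (b(A, k) = -4 + (5 - A) = 1 - A)
M(y, L) = -y/4 (M(y, L) = 0*1 + y*(-¼) = 0 - y/4 = -y/4)
p(m) = 4/3 + 5*m/3 (p(m) = 2 + (m - 2*(1 - m)/3) = 2 + (m + (-⅔ + 2*m/3)) = 2 + (-⅔ + 5*m/3) = 4/3 + 5*m/3)
(p(M(4, -3))*2)*(-4) = ((4/3 + 5*(-¼*4)/3)*2)*(-4) = ((4/3 + (5/3)*(-1))*2)*(-4) = ((4/3 - 5/3)*2)*(-4) = -⅓*2*(-4) = -⅔*(-4) = 8/3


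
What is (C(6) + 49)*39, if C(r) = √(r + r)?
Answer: 1911 + 78*√3 ≈ 2046.1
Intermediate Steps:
C(r) = √2*√r (C(r) = √(2*r) = √2*√r)
(C(6) + 49)*39 = (√2*√6 + 49)*39 = (2*√3 + 49)*39 = (49 + 2*√3)*39 = 1911 + 78*√3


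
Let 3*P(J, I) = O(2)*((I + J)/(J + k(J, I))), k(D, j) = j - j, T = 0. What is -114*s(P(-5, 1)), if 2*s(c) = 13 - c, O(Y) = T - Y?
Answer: -3857/5 ≈ -771.40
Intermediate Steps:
k(D, j) = 0
O(Y) = -Y (O(Y) = 0 - Y = -Y)
P(J, I) = -2*(I + J)/(3*J) (P(J, I) = ((-1*2)*((I + J)/(J + 0)))/3 = (-2*(I + J)/J)/3 = -2*(I + J)/(3*J))
s(c) = 13/2 - c/2 (s(c) = (13 - c)/2 = 13/2 - c/2)
-114*s(P(-5, 1)) = -114*(13/2 - (-1*1 - 1*(-5))/(3*(-5))) = -114*(13/2 - (-1)*(-1 + 5)/(3*5)) = -114*(13/2 - (-1)*4/(3*5)) = -114*(13/2 - ½*(-8/15)) = -114*(13/2 + 4/15) = -114*203/30 = -3857/5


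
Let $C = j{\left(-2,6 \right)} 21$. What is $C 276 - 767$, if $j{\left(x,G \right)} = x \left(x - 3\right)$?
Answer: $57193$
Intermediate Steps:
$j{\left(x,G \right)} = x \left(-3 + x\right)$
$C = 210$ ($C = - 2 \left(-3 - 2\right) 21 = \left(-2\right) \left(-5\right) 21 = 10 \cdot 21 = 210$)
$C 276 - 767 = 210 \cdot 276 - 767 = 57960 - 767 = 57193$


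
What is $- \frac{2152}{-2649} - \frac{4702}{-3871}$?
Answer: $\frac{20785990}{10254279} \approx 2.0271$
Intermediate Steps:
$- \frac{2152}{-2649} - \frac{4702}{-3871} = \left(-2152\right) \left(- \frac{1}{2649}\right) - - \frac{4702}{3871} = \frac{2152}{2649} + \frac{4702}{3871} = \frac{20785990}{10254279}$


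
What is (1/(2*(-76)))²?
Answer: 1/23104 ≈ 4.3283e-5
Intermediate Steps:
(1/(2*(-76)))² = (1/(-152))² = (-1/152)² = 1/23104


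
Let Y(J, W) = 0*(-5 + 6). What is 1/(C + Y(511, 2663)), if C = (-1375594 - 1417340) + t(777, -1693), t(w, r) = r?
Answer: -1/2794627 ≈ -3.5783e-7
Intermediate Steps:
Y(J, W) = 0 (Y(J, W) = 0*1 = 0)
C = -2794627 (C = (-1375594 - 1417340) - 1693 = -2792934 - 1693 = -2794627)
1/(C + Y(511, 2663)) = 1/(-2794627 + 0) = 1/(-2794627) = -1/2794627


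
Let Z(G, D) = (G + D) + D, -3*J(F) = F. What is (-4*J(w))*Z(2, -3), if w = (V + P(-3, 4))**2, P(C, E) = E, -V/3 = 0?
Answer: -256/3 ≈ -85.333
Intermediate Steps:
V = 0 (V = -3*0 = 0)
w = 16 (w = (0 + 4)**2 = 4**2 = 16)
J(F) = -F/3
Z(G, D) = G + 2*D (Z(G, D) = (D + G) + D = G + 2*D)
(-4*J(w))*Z(2, -3) = (-(-4)*16/3)*(2 + 2*(-3)) = (-4*(-16/3))*(2 - 6) = (64/3)*(-4) = -256/3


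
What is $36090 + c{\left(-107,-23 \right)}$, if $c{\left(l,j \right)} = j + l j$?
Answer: $38528$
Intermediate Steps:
$c{\left(l,j \right)} = j + j l$
$36090 + c{\left(-107,-23 \right)} = 36090 - 23 \left(1 - 107\right) = 36090 - -2438 = 36090 + 2438 = 38528$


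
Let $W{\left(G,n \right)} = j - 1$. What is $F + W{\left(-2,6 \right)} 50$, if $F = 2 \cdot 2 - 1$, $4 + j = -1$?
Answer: $-297$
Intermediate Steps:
$j = -5$ ($j = -4 - 1 = -5$)
$F = 3$ ($F = 4 - 1 = 3$)
$W{\left(G,n \right)} = -6$ ($W{\left(G,n \right)} = -5 - 1 = -6$)
$F + W{\left(-2,6 \right)} 50 = 3 - 300 = -297$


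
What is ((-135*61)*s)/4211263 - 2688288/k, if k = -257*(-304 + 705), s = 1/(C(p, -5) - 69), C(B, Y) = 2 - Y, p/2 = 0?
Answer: 701908291514523/26908008121442 ≈ 26.085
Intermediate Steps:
p = 0 (p = 2*0 = 0)
s = -1/62 (s = 1/((2 - 1*(-5)) - 69) = 1/((2 + 5) - 69) = 1/(7 - 69) = 1/(-62) = -1/62 ≈ -0.016129)
k = -103057 (k = -257*401 = -103057)
((-135*61)*s)/4211263 - 2688288/k = (-135*61*(-1/62))/4211263 - 2688288/(-103057) = -8235*(-1/62)*(1/4211263) - 2688288*(-1/103057) = (8235/62)*(1/4211263) + 2688288/103057 = 8235/261098306 + 2688288/103057 = 701908291514523/26908008121442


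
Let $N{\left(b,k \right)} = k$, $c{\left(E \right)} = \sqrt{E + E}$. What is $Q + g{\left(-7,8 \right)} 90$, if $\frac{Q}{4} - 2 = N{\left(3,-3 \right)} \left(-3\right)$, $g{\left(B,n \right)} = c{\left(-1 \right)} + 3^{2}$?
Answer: $854 + 90 i \sqrt{2} \approx 854.0 + 127.28 i$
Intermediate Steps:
$c{\left(E \right)} = \sqrt{2} \sqrt{E}$ ($c{\left(E \right)} = \sqrt{2 E} = \sqrt{2} \sqrt{E}$)
$g{\left(B,n \right)} = 9 + i \sqrt{2}$ ($g{\left(B,n \right)} = \sqrt{2} \sqrt{-1} + 3^{2} = \sqrt{2} i + 9 = i \sqrt{2} + 9 = 9 + i \sqrt{2}$)
$Q = 44$ ($Q = 8 + 4 \left(\left(-3\right) \left(-3\right)\right) = 8 + 4 \cdot 9 = 8 + 36 = 44$)
$Q + g{\left(-7,8 \right)} 90 = 44 + \left(9 + i \sqrt{2}\right) 90 = 44 + \left(810 + 90 i \sqrt{2}\right) = 854 + 90 i \sqrt{2}$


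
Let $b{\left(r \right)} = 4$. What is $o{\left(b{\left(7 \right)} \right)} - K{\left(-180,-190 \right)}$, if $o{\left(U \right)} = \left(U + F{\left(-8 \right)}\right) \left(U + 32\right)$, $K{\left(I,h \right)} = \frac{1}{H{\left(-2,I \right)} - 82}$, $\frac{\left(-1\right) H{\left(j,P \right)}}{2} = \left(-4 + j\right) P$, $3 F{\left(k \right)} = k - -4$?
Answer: $\frac{215233}{2242} \approx 96.0$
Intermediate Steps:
$F{\left(k \right)} = \frac{4}{3} + \frac{k}{3}$ ($F{\left(k \right)} = \frac{k - -4}{3} = \frac{k + 4}{3} = \frac{4 + k}{3} = \frac{4}{3} + \frac{k}{3}$)
$H{\left(j,P \right)} = - 2 P \left(-4 + j\right)$ ($H{\left(j,P \right)} = - 2 \left(-4 + j\right) P = - 2 P \left(-4 + j\right)$)
$K{\left(I,h \right)} = \frac{1}{-82 + 12 I}$ ($K{\left(I,h \right)} = \frac{1}{2 I \left(4 - -2\right) - 82} = \frac{1}{2 I \left(4 + 2\right) - 82} = \frac{1}{2 I 6 - 82} = \frac{1}{12 I - 82} = \frac{1}{-82 + 12 I}$)
$o{\left(U \right)} = \left(32 + U\right) \left(- \frac{4}{3} + U\right)$ ($o{\left(U \right)} = \left(U + \left(\frac{4}{3} + \frac{1}{3} \left(-8\right)\right)\right) \left(U + 32\right) = \left(U + \left(\frac{4}{3} - \frac{8}{3}\right)\right) \left(32 + U\right) = \left(U - \frac{4}{3}\right) \left(32 + U\right) = \left(- \frac{4}{3} + U\right) \left(32 + U\right) = \left(32 + U\right) \left(- \frac{4}{3} + U\right)$)
$o{\left(b{\left(7 \right)} \right)} - K{\left(-180,-190 \right)} = \left(- \frac{128}{3} + 4^{2} + \frac{92}{3} \cdot 4\right) - \frac{1}{2 \left(-41 + 6 \left(-180\right)\right)} = \left(- \frac{128}{3} + 16 + \frac{368}{3}\right) - \frac{1}{2 \left(-41 - 1080\right)} = 96 - \frac{1}{2 \left(-1121\right)} = 96 - \frac{1}{2} \left(- \frac{1}{1121}\right) = 96 - - \frac{1}{2242} = 96 + \frac{1}{2242} = \frac{215233}{2242}$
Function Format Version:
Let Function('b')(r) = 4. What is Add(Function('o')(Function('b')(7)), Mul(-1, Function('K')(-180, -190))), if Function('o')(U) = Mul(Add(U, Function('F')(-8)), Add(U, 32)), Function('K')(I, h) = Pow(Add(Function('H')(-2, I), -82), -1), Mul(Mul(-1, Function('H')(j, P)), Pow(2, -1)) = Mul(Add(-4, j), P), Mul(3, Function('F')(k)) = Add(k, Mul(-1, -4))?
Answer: Rational(215233, 2242) ≈ 96.000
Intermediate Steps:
Function('F')(k) = Add(Rational(4, 3), Mul(Rational(1, 3), k)) (Function('F')(k) = Mul(Rational(1, 3), Add(k, Mul(-1, -4))) = Mul(Rational(1, 3), Add(k, 4)) = Mul(Rational(1, 3), Add(4, k)) = Add(Rational(4, 3), Mul(Rational(1, 3), k)))
Function('H')(j, P) = Mul(-2, P, Add(-4, j)) (Function('H')(j, P) = Mul(-2, Mul(Add(-4, j), P)) = Mul(-2, Mul(P, Add(-4, j))) = Mul(-2, P, Add(-4, j)))
Function('K')(I, h) = Pow(Add(-82, Mul(12, I)), -1) (Function('K')(I, h) = Pow(Add(Mul(2, I, Add(4, Mul(-1, -2))), -82), -1) = Pow(Add(Mul(2, I, Add(4, 2)), -82), -1) = Pow(Add(Mul(2, I, 6), -82), -1) = Pow(Add(Mul(12, I), -82), -1) = Pow(Add(-82, Mul(12, I)), -1))
Function('o')(U) = Mul(Add(32, U), Add(Rational(-4, 3), U)) (Function('o')(U) = Mul(Add(U, Add(Rational(4, 3), Mul(Rational(1, 3), -8))), Add(U, 32)) = Mul(Add(U, Add(Rational(4, 3), Rational(-8, 3))), Add(32, U)) = Mul(Add(U, Rational(-4, 3)), Add(32, U)) = Mul(Add(Rational(-4, 3), U), Add(32, U)) = Mul(Add(32, U), Add(Rational(-4, 3), U)))
Add(Function('o')(Function('b')(7)), Mul(-1, Function('K')(-180, -190))) = Add(Add(Rational(-128, 3), Pow(4, 2), Mul(Rational(92, 3), 4)), Mul(-1, Mul(Rational(1, 2), Pow(Add(-41, Mul(6, -180)), -1)))) = Add(Add(Rational(-128, 3), 16, Rational(368, 3)), Mul(-1, Mul(Rational(1, 2), Pow(Add(-41, -1080), -1)))) = Add(96, Mul(-1, Mul(Rational(1, 2), Pow(-1121, -1)))) = Add(96, Mul(-1, Mul(Rational(1, 2), Rational(-1, 1121)))) = Add(96, Mul(-1, Rational(-1, 2242))) = Add(96, Rational(1, 2242)) = Rational(215233, 2242)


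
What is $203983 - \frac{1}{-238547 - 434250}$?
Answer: $\frac{137239150452}{672797} \approx 2.0398 \cdot 10^{5}$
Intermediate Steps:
$203983 - \frac{1}{-238547 - 434250} = 203983 - \frac{1}{-672797} = 203983 - - \frac{1}{672797} = 203983 + \frac{1}{672797} = \frac{137239150452}{672797}$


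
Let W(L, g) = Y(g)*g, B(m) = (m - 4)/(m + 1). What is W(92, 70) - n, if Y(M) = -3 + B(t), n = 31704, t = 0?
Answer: -32194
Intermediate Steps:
B(m) = (-4 + m)/(1 + m)
Y(M) = -7 (Y(M) = -3 + (-4 + 0)/(1 + 0) = -3 - 4/1 = -3 + 1*(-4) = -3 - 4 = -7)
W(L, g) = -7*g
W(92, 70) - n = -7*70 - 1*31704 = -490 - 31704 = -32194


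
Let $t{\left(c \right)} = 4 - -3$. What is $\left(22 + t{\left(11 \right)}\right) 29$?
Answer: $841$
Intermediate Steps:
$t{\left(c \right)} = 7$ ($t{\left(c \right)} = 4 + 3 = 7$)
$\left(22 + t{\left(11 \right)}\right) 29 = \left(22 + 7\right) 29 = 29 \cdot 29 = 841$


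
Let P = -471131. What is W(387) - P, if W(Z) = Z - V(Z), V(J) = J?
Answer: 471131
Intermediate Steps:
W(Z) = 0 (W(Z) = Z - Z = 0)
W(387) - P = 0 - 1*(-471131) = 0 + 471131 = 471131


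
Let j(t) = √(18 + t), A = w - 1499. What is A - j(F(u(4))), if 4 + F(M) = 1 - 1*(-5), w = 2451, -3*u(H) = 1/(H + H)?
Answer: 952 - 2*√5 ≈ 947.53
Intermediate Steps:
u(H) = -1/(6*H) (u(H) = -1/(3*(H + H)) = -1/(2*H)/3 = -1/(6*H))
A = 952 (A = 2451 - 1499 = 952)
F(M) = 2 (F(M) = -4 + (1 - 1*(-5)) = -4 + (1 + 5) = -4 + 6 = 2)
A - j(F(u(4))) = 952 - √(18 + 2) = 952 - √20 = 952 - 2*√5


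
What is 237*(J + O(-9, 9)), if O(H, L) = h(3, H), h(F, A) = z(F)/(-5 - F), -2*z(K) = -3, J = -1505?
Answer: -5707671/16 ≈ -3.5673e+5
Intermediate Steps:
z(K) = 3/2 (z(K) = -½*(-3) = 3/2)
h(F, A) = 3/(2*(-5 - F))
O(H, L) = -3/16 (O(H, L) = -3/(10 + 2*3) = -3/(10 + 6) = -3/16)
237*(J + O(-9, 9)) = 237*(-1505 - 3/16) = 237*(-24083/16) = -5707671/16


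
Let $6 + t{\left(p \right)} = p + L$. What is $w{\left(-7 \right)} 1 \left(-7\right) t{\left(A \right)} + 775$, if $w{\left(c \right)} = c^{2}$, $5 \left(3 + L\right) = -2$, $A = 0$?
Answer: $\frac{19996}{5} \approx 3999.2$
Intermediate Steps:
$L = - \frac{17}{5}$ ($L = -3 + \frac{1}{5} \left(-2\right) = -3 - \frac{2}{5} = - \frac{17}{5} \approx -3.4$)
$t{\left(p \right)} = - \frac{47}{5} + p$ ($t{\left(p \right)} = -6 + \left(p - \frac{17}{5}\right) = -6 + \left(- \frac{17}{5} + p\right) = - \frac{47}{5} + p$)
$w{\left(-7 \right)} 1 \left(-7\right) t{\left(A \right)} + 775 = \left(-7\right)^{2} \cdot 1 \left(-7\right) \left(- \frac{47}{5} + 0\right) + 775 = 49 \left(\left(-7\right) \left(- \frac{47}{5}\right)\right) + 775 = 49 \cdot \frac{329}{5} + 775 = \frac{16121}{5} + 775 = \frac{19996}{5}$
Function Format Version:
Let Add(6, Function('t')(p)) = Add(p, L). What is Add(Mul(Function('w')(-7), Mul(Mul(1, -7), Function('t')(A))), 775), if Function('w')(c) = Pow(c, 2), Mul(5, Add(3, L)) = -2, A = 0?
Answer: Rational(19996, 5) ≈ 3999.2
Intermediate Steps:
L = Rational(-17, 5) (L = Add(-3, Mul(Rational(1, 5), -2)) = Add(-3, Rational(-2, 5)) = Rational(-17, 5) ≈ -3.4000)
Function('t')(p) = Add(Rational(-47, 5), p) (Function('t')(p) = Add(-6, Add(p, Rational(-17, 5))) = Add(-6, Add(Rational(-17, 5), p)) = Add(Rational(-47, 5), p))
Add(Mul(Function('w')(-7), Mul(Mul(1, -7), Function('t')(A))), 775) = Add(Mul(Pow(-7, 2), Mul(Mul(1, -7), Add(Rational(-47, 5), 0))), 775) = Add(Mul(49, Mul(-7, Rational(-47, 5))), 775) = Add(Mul(49, Rational(329, 5)), 775) = Add(Rational(16121, 5), 775) = Rational(19996, 5)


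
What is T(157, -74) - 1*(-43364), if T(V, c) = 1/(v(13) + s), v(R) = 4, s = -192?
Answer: 8152431/188 ≈ 43364.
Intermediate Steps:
T(V, c) = -1/188 (T(V, c) = 1/(4 - 192) = 1/(-188) = -1/188)
T(157, -74) - 1*(-43364) = -1/188 - 1*(-43364) = -1/188 + 43364 = 8152431/188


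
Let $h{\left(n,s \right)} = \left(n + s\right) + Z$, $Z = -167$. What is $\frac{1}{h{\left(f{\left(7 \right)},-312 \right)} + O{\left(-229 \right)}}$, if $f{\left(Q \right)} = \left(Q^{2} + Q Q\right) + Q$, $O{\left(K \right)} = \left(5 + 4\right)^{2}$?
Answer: $- \frac{1}{293} \approx -0.003413$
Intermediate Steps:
$O{\left(K \right)} = 81$ ($O{\left(K \right)} = 9^{2} = 81$)
$f{\left(Q \right)} = Q + 2 Q^{2}$ ($f{\left(Q \right)} = \left(Q^{2} + Q^{2}\right) + Q = 2 Q^{2} + Q = Q + 2 Q^{2}$)
$h{\left(n,s \right)} = -167 + n + s$ ($h{\left(n,s \right)} = \left(n + s\right) - 167 = -167 + n + s$)
$\frac{1}{h{\left(f{\left(7 \right)},-312 \right)} + O{\left(-229 \right)}} = \frac{1}{\left(-167 + 7 \left(1 + 2 \cdot 7\right) - 312\right) + 81} = \frac{1}{\left(-167 + 7 \left(1 + 14\right) - 312\right) + 81} = \frac{1}{\left(-167 + 7 \cdot 15 - 312\right) + 81} = \frac{1}{\left(-167 + 105 - 312\right) + 81} = \frac{1}{-374 + 81} = \frac{1}{-293} = - \frac{1}{293}$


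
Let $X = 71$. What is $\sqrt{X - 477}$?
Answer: $i \sqrt{406} \approx 20.149 i$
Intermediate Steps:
$\sqrt{X - 477} = \sqrt{71 - 477} = \sqrt{-406} = i \sqrt{406}$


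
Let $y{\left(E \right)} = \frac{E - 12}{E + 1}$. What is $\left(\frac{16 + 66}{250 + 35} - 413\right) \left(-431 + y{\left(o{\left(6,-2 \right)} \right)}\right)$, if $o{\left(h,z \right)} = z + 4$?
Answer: $\frac{153262769}{855} \approx 1.7925 \cdot 10^{5}$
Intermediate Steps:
$o{\left(h,z \right)} = 4 + z$
$y{\left(E \right)} = \frac{-12 + E}{1 + E}$
$\left(\frac{16 + 66}{250 + 35} - 413\right) \left(-431 + y{\left(o{\left(6,-2 \right)} \right)}\right) = \left(\frac{16 + 66}{250 + 35} - 413\right) \left(-431 + \frac{-12 + \left(4 - 2\right)}{1 + \left(4 - 2\right)}\right) = \left(\frac{82}{285} - 413\right) \left(-431 + \frac{-12 + 2}{1 + 2}\right) = \left(82 \cdot \frac{1}{285} - 413\right) \left(-431 + \frac{1}{3} \left(-10\right)\right) = \left(\frac{82}{285} - 413\right) \left(-431 + \frac{1}{3} \left(-10\right)\right) = - \frac{117623 \left(-431 - \frac{10}{3}\right)}{285} = \left(- \frac{117623}{285}\right) \left(- \frac{1303}{3}\right) = \frac{153262769}{855}$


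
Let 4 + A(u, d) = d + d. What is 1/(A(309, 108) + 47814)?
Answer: 1/48026 ≈ 2.0822e-5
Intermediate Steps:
A(u, d) = -4 + 2*d (A(u, d) = -4 + (d + d) = -4 + 2*d)
1/(A(309, 108) + 47814) = 1/((-4 + 2*108) + 47814) = 1/((-4 + 216) + 47814) = 1/(212 + 47814) = 1/48026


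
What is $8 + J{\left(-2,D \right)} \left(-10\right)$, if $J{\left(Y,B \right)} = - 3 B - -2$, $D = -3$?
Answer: $-102$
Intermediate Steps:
$J{\left(Y,B \right)} = 2 - 3 B$ ($J{\left(Y,B \right)} = - 3 B + 2 = 2 - 3 B$)
$8 + J{\left(-2,D \right)} \left(-10\right) = 8 + \left(2 - -9\right) \left(-10\right) = 8 + \left(2 + 9\right) \left(-10\right) = 8 + 11 \left(-10\right) = 8 - 110 = -102$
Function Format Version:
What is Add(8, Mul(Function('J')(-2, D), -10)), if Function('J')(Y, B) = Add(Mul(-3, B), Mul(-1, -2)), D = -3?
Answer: -102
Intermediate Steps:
Function('J')(Y, B) = Add(2, Mul(-3, B)) (Function('J')(Y, B) = Add(Mul(-3, B), 2) = Add(2, Mul(-3, B)))
Add(8, Mul(Function('J')(-2, D), -10)) = Add(8, Mul(Add(2, Mul(-3, -3)), -10)) = Add(8, Mul(Add(2, 9), -10)) = Add(8, Mul(11, -10)) = Add(8, -110) = -102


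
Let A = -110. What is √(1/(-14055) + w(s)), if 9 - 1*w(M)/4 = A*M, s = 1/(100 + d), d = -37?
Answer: √416068820405/98385 ≈ 6.5562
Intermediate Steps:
s = 1/63 (s = 1/(100 - 37) = 1/63 ≈ 0.015873)
w(M) = 36 + 440*M (w(M) = 36 - (-440)*M = 36 + 440*M)
√(1/(-14055) + w(s)) = √(1/(-14055) + (36 + 440*(1/63))) = √(-1/14055 + (36 + 440/63)) = √(-1/14055 + 2708/63) = √(12686959/295155) = √416068820405/98385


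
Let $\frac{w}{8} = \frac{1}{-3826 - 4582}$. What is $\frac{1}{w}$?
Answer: $-1051$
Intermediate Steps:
$w = - \frac{1}{1051}$ ($w = \frac{8}{-3826 - 4582} = \frac{8}{-8408} = 8 \left(- \frac{1}{8408}\right) = - \frac{1}{1051} \approx -0.00095147$)
$\frac{1}{w} = \frac{1}{- \frac{1}{1051}} = -1051$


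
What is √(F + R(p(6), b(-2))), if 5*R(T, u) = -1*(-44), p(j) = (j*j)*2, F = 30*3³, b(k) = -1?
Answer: √20470/5 ≈ 28.615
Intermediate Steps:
F = 810 (F = 30*27 = 810)
p(j) = 2*j² (p(j) = j²*2 = 2*j²)
R(T, u) = 44/5 (R(T, u) = (-1*(-44))/5 = (⅕)*44 = 44/5)
√(F + R(p(6), b(-2))) = √(810 + 44/5) = √(4094/5) = √20470/5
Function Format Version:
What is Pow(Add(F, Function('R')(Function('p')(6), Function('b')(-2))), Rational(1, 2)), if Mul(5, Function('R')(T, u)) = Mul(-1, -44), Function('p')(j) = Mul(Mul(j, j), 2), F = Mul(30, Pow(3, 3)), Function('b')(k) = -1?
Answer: Mul(Rational(1, 5), Pow(20470, Rational(1, 2))) ≈ 28.615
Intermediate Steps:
F = 810 (F = Mul(30, 27) = 810)
Function('p')(j) = Mul(2, Pow(j, 2)) (Function('p')(j) = Mul(Pow(j, 2), 2) = Mul(2, Pow(j, 2)))
Function('R')(T, u) = Rational(44, 5) (Function('R')(T, u) = Mul(Rational(1, 5), Mul(-1, -44)) = Mul(Rational(1, 5), 44) = Rational(44, 5))
Pow(Add(F, Function('R')(Function('p')(6), Function('b')(-2))), Rational(1, 2)) = Pow(Add(810, Rational(44, 5)), Rational(1, 2)) = Pow(Rational(4094, 5), Rational(1, 2)) = Mul(Rational(1, 5), Pow(20470, Rational(1, 2)))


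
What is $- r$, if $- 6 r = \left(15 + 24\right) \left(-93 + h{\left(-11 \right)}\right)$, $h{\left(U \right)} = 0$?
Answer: $- \frac{1209}{2} \approx -604.5$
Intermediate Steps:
$r = \frac{1209}{2}$ ($r = - \frac{\left(15 + 24\right) \left(-93 + 0\right)}{6} = - \frac{39 \left(-93\right)}{6} = \left(- \frac{1}{6}\right) \left(-3627\right) = \frac{1209}{2} \approx 604.5$)
$- r = \left(-1\right) \frac{1209}{2} = - \frac{1209}{2}$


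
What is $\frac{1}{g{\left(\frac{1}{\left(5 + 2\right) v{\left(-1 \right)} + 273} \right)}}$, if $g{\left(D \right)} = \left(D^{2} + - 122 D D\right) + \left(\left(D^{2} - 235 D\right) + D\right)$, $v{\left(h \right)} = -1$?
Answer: $- \frac{17689}{15591} \approx -1.1346$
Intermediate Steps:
$g{\left(D \right)} = - 234 D - 120 D^{2}$ ($g{\left(D \right)} = \left(D^{2} - 122 D^{2}\right) + \left(D^{2} - 234 D\right) = - 121 D^{2} + \left(D^{2} - 234 D\right) = - 234 D - 120 D^{2}$)
$\frac{1}{g{\left(\frac{1}{\left(5 + 2\right) v{\left(-1 \right)} + 273} \right)}} = \frac{1}{\left(-6\right) \frac{1}{\left(5 + 2\right) \left(-1\right) + 273} \left(39 + \frac{20}{\left(5 + 2\right) \left(-1\right) + 273}\right)} = \frac{1}{\left(-6\right) \frac{1}{7 \left(-1\right) + 273} \left(39 + \frac{20}{7 \left(-1\right) + 273}\right)} = \frac{1}{\left(-6\right) \frac{1}{-7 + 273} \left(39 + \frac{20}{-7 + 273}\right)} = \frac{1}{\left(-6\right) \frac{1}{266} \left(39 + \frac{20}{266}\right)} = \frac{1}{\left(-6\right) \frac{1}{266} \left(39 + 20 \cdot \frac{1}{266}\right)} = \frac{1}{\left(-6\right) \frac{1}{266} \left(39 + \frac{10}{133}\right)} = \frac{1}{\left(-6\right) \frac{1}{266} \cdot \frac{5197}{133}} = \frac{1}{- \frac{15591}{17689}} = - \frac{17689}{15591}$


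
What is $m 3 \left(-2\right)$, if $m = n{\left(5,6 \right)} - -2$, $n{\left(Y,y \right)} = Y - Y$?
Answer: $-12$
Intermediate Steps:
$n{\left(Y,y \right)} = 0$
$m = 2$ ($m = 0 - -2 = 0 + 2 = 2$)
$m 3 \left(-2\right) = 2 \cdot 3 \left(-2\right) = 6 \left(-2\right) = -12$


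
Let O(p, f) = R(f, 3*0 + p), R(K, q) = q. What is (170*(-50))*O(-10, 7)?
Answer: 85000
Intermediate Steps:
O(p, f) = p (O(p, f) = 3*0 + p = 0 + p = p)
(170*(-50))*O(-10, 7) = (170*(-50))*(-10) = -8500*(-10) = 85000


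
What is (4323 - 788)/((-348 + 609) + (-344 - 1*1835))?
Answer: -505/274 ≈ -1.8431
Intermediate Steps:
(4323 - 788)/((-348 + 609) + (-344 - 1*1835)) = 3535/(261 + (-344 - 1835)) = 3535/(261 - 2179) = 3535/(-1918) = 3535*(-1/1918) = -505/274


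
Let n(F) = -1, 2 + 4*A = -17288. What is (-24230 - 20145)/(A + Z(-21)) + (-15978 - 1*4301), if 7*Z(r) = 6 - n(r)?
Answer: -175182647/8643 ≈ -20269.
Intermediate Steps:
A = -8645/2 (A = -½ + (¼)*(-17288) = -½ - 4322 = -8645/2 ≈ -4322.5)
Z(r) = 1 (Z(r) = (6 - 1*(-1))/7 = (6 + 1)/7 = (⅐)*7 = 1)
(-24230 - 20145)/(A + Z(-21)) + (-15978 - 1*4301) = (-24230 - 20145)/(-8645/2 + 1) + (-15978 - 1*4301) = -44375/(-8643/2) + (-15978 - 4301) = -44375*(-2/8643) - 20279 = 88750/8643 - 20279 = -175182647/8643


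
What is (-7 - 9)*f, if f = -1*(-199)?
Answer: -3184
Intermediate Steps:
f = 199
(-7 - 9)*f = (-7 - 9)*199 = -16*199 = -3184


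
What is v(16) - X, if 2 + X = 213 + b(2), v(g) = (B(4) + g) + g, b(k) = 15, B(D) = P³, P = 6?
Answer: 22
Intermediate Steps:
B(D) = 216 (B(D) = 6³ = 216)
v(g) = 216 + 2*g (v(g) = (216 + g) + g = 216 + 2*g)
X = 226 (X = -2 + (213 + 15) = -2 + 228 = 226)
v(16) - X = (216 + 2*16) - 1*226 = (216 + 32) - 226 = 248 - 226 = 22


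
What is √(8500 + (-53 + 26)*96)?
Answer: 2*√1477 ≈ 76.864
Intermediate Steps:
√(8500 + (-53 + 26)*96) = √(8500 - 27*96) = √(8500 - 2592) = √5908 = 2*√1477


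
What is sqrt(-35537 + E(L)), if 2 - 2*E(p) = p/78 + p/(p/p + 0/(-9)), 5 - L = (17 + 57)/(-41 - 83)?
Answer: I*sqrt(831143020890)/4836 ≈ 188.52*I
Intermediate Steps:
L = 347/62 (L = 5 - (17 + 57)/(-41 - 83) = 5 - 74/(-124) = 5 - 74*(-1)/124 = 5 - 1*(-37/62) = 5 + 37/62 = 347/62 ≈ 5.5968)
E(p) = 1 - 79*p/156 (E(p) = 1 - (p/78 + p/(p/p + 0/(-9)))/2 = 1 - (p*(1/78) + p/(1 + 0*(-1/9)))/2 = 1 - (p/78 + p/(1 + 0))/2 = 1 - (p/78 + p/1)/2 = 1 - (p/78 + p*1)/2 = 1 - (p/78 + p)/2 = 1 - 79*p/156)
sqrt(-35537 + E(L)) = sqrt(-35537 + (1 - 79/156*347/62)) = sqrt(-35537 + (1 - 27413/9672)) = sqrt(-35537 - 17741/9672) = sqrt(-343731605/9672) = I*sqrt(831143020890)/4836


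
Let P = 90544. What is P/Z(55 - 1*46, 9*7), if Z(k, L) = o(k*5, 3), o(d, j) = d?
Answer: 90544/45 ≈ 2012.1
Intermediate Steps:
Z(k, L) = 5*k (Z(k, L) = k*5 = 5*k)
P/Z(55 - 1*46, 9*7) = 90544/((5*(55 - 1*46))) = 90544/((5*(55 - 46))) = 90544/((5*9)) = 90544/45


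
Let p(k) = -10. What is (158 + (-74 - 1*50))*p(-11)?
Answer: -340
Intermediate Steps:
(158 + (-74 - 1*50))*p(-11) = (158 + (-74 - 1*50))*(-10) = (158 + (-74 - 50))*(-10) = (158 - 124)*(-10) = 34*(-10) = -340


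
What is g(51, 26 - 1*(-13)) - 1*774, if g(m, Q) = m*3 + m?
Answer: -570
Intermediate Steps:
g(m, Q) = 4*m (g(m, Q) = 3*m + m = 4*m)
g(51, 26 - 1*(-13)) - 1*774 = 4*51 - 1*774 = 204 - 774 = -570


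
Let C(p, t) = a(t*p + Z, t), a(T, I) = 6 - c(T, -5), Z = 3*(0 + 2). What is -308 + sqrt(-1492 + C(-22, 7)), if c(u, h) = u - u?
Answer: -308 + I*sqrt(1486) ≈ -308.0 + 38.549*I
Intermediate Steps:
c(u, h) = 0
Z = 6 (Z = 3*2 = 6)
a(T, I) = 6 (a(T, I) = 6 - 1*0 = 6 + 0 = 6)
C(p, t) = 6
-308 + sqrt(-1492 + C(-22, 7)) = -308 + sqrt(-1492 + 6) = -308 + sqrt(-1486) = -308 + I*sqrt(1486)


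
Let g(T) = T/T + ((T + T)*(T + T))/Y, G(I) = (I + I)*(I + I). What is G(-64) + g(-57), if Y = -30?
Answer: 79759/5 ≈ 15952.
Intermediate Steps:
G(I) = 4*I**2 (G(I) = (2*I)*(2*I) = 4*I**2)
g(T) = 1 - 2*T**2/15 (g(T) = T/T + ((T + T)*(T + T))/(-30) = 1 + ((2*T)*(2*T))*(-1/30) = 1 + (4*T**2)*(-1/30) = 1 - 2*T**2/15)
G(-64) + g(-57) = 4*(-64)**2 + (1 - 2/15*(-57)**2) = 4*4096 + (1 - 2/15*3249) = 16384 + (1 - 2166/5) = 16384 - 2161/5 = 79759/5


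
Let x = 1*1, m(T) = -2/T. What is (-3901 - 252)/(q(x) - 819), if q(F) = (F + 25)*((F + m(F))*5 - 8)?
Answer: 4153/1157 ≈ 3.5895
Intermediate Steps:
x = 1
q(F) = (25 + F)*(-8 - 10/F + 5*F) (q(F) = (F + 25)*((F - 2/F)*5 - 8) = (25 + F)*((-10/F + 5*F) - 8) = (25 + F)*(-8 - 10/F + 5*F))
(-3901 - 252)/(q(x) - 819) = (-3901 - 252)/((-210 - 250/1 + 5*1² + 117*1) - 819) = -4153/((-210 - 250*1 + 5*1 + 117) - 819) = -4153/((-210 - 250 + 5 + 117) - 819) = -4153/(-338 - 819) = -4153/(-1157) = -4153*(-1/1157) = 4153/1157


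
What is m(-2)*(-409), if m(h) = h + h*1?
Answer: 1636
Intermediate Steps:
m(h) = 2*h (m(h) = h + h = 2*h)
m(-2)*(-409) = (2*(-2))*(-409) = -4*(-409) = 1636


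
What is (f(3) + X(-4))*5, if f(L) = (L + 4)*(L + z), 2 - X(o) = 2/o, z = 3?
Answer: 445/2 ≈ 222.50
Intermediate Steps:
X(o) = 2 - 2/o
f(L) = (3 + L)*(4 + L) (f(L) = (L + 4)*(L + 3) = (4 + L)*(3 + L) = (3 + L)*(4 + L))
(f(3) + X(-4))*5 = ((12 + 3² + 7*3) + (2 - 2/(-4)))*5 = ((12 + 9 + 21) + (2 - 2*(-¼)))*5 = (42 + (2 + ½))*5 = (42 + 5/2)*5 = (89/2)*5 = 445/2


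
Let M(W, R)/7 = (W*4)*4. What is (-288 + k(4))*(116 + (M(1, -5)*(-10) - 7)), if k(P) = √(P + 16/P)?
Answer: 291168 - 2022*√2 ≈ 2.8831e+5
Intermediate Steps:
M(W, R) = 112*W (M(W, R) = 7*((W*4)*4) = 7*((4*W)*4) = 7*(16*W) = 112*W)
(-288 + k(4))*(116 + (M(1, -5)*(-10) - 7)) = (-288 + √(4 + 16/4))*(116 + ((112*1)*(-10) - 7)) = (-288 + √(4 + 16*(¼)))*(116 + (112*(-10) - 7)) = (-288 + √(4 + 4))*(116 + (-1120 - 7)) = (-288 + √8)*(116 - 1127) = (-288 + 2*√2)*(-1011) = 291168 - 2022*√2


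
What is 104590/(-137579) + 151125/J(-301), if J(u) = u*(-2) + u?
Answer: 20760144785/41411279 ≈ 501.32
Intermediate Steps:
J(u) = -u (J(u) = -2*u + u = -u)
104590/(-137579) + 151125/J(-301) = 104590/(-137579) + 151125/((-1*(-301))) = 104590*(-1/137579) + 151125/301 = -104590/137579 + 151125*(1/301) = -104590/137579 + 151125/301 = 20760144785/41411279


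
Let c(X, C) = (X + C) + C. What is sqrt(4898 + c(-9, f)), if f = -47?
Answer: sqrt(4795) ≈ 69.246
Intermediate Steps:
c(X, C) = X + 2*C (c(X, C) = (C + X) + C = X + 2*C)
sqrt(4898 + c(-9, f)) = sqrt(4898 + (-9 + 2*(-47))) = sqrt(4898 + (-9 - 94)) = sqrt(4898 - 103) = sqrt(4795)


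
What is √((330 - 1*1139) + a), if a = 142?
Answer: I*√667 ≈ 25.826*I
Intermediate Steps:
√((330 - 1*1139) + a) = √((330 - 1*1139) + 142) = √((330 - 1139) + 142) = √(-809 + 142) = √(-667) = I*√667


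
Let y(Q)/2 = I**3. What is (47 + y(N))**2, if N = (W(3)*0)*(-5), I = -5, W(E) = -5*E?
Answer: 41209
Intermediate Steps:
N = 0 (N = (-5*3*0)*(-5) = -15*0*(-5) = 0*(-5) = 0)
y(Q) = -250 (y(Q) = 2*(-5)**3 = 2*(-125) = -250)
(47 + y(N))**2 = (47 - 250)**2 = (-203)**2 = 41209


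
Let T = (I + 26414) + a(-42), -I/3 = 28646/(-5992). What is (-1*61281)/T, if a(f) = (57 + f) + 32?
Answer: -183597876/79320125 ≈ -2.3146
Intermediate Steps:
a(f) = 89 + f
I = 42969/2996 (I = -85938/(-5992) = -85938*(-1)/5992 = -3*(-14323/2996) = 42969/2996 ≈ 14.342)
T = 79320125/2996 (T = (42969/2996 + 26414) + (89 - 42) = 79179313/2996 + 47 = 79320125/2996 ≈ 26475.)
(-1*61281)/T = (-1*61281)/(79320125/2996) = -61281*2996/79320125 = -183597876/79320125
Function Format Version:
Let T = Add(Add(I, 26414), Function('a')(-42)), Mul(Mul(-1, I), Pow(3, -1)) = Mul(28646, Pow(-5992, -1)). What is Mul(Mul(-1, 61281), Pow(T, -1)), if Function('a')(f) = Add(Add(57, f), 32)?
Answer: Rational(-183597876, 79320125) ≈ -2.3146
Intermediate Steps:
Function('a')(f) = Add(89, f)
I = Rational(42969, 2996) (I = Mul(-3, Mul(28646, Pow(-5992, -1))) = Mul(-3, Mul(28646, Rational(-1, 5992))) = Mul(-3, Rational(-14323, 2996)) = Rational(42969, 2996) ≈ 14.342)
T = Rational(79320125, 2996) (T = Add(Add(Rational(42969, 2996), 26414), Add(89, -42)) = Add(Rational(79179313, 2996), 47) = Rational(79320125, 2996) ≈ 26475.)
Mul(Mul(-1, 61281), Pow(T, -1)) = Mul(Mul(-1, 61281), Pow(Rational(79320125, 2996), -1)) = Mul(-61281, Rational(2996, 79320125)) = Rational(-183597876, 79320125)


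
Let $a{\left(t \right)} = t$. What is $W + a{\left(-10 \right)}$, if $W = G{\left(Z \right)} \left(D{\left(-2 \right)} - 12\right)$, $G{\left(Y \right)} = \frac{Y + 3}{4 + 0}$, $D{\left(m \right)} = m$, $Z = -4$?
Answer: $- \frac{13}{2} \approx -6.5$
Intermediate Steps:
$G{\left(Y \right)} = \frac{3}{4} + \frac{Y}{4}$ ($G{\left(Y \right)} = \frac{3 + Y}{4} = \left(3 + Y\right) \frac{1}{4} = \frac{3}{4} + \frac{Y}{4}$)
$W = \frac{7}{2}$ ($W = \left(\frac{3}{4} + \frac{1}{4} \left(-4\right)\right) \left(-2 - 12\right) = \left(\frac{3}{4} - 1\right) \left(-14\right) = \left(- \frac{1}{4}\right) \left(-14\right) = \frac{7}{2} \approx 3.5$)
$W + a{\left(-10 \right)} = \frac{7}{2} - 10 = - \frac{13}{2}$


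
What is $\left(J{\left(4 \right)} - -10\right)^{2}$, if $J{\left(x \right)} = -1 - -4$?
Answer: $169$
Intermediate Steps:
$J{\left(x \right)} = 3$ ($J{\left(x \right)} = -1 + 4 = 3$)
$\left(J{\left(4 \right)} - -10\right)^{2} = \left(3 - -10\right)^{2} = \left(3 + 10\right)^{2} = 13^{2} = 169$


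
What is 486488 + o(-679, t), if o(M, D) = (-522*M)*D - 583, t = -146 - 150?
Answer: -104427743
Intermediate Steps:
t = -296
o(M, D) = -583 - 522*D*M (o(M, D) = -522*D*M - 583 = -583 - 522*D*M)
486488 + o(-679, t) = 486488 + (-583 - 522*(-296)*(-679)) = 486488 + (-583 - 104913648) = 486488 - 104914231 = -104427743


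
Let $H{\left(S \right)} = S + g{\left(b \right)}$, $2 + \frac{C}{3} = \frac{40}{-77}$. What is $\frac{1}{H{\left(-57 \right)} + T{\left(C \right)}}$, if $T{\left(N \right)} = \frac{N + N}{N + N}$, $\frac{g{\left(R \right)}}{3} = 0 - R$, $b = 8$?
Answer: $- \frac{1}{80} \approx -0.0125$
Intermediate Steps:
$g{\left(R \right)} = - 3 R$ ($g{\left(R \right)} = 3 \left(0 - R\right) = 3 \left(- R\right) = - 3 R$)
$C = - \frac{582}{77}$ ($C = -6 + 3 \frac{40}{-77} = -6 + 3 \cdot 40 \left(- \frac{1}{77}\right) = -6 + 3 \left(- \frac{40}{77}\right) = -6 - \frac{120}{77} = - \frac{582}{77} \approx -7.5584$)
$T{\left(N \right)} = 1$ ($T{\left(N \right)} = \frac{2 N}{2 N} = 2 N \frac{1}{2 N} = 1$)
$H{\left(S \right)} = -24 + S$ ($H{\left(S \right)} = S - 24 = -24 + S$)
$\frac{1}{H{\left(-57 \right)} + T{\left(C \right)}} = \frac{1}{\left(-24 - 57\right) + 1} = \frac{1}{-81 + 1} = \frac{1}{-80} = - \frac{1}{80}$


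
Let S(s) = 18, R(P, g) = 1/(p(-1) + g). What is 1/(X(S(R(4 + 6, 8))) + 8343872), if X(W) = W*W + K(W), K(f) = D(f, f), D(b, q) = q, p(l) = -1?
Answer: 1/8344214 ≈ 1.1984e-7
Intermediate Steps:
R(P, g) = 1/(-1 + g)
K(f) = f
X(W) = W + W² (X(W) = W*W + W = W² + W = W + W²)
1/(X(S(R(4 + 6, 8))) + 8343872) = 1/(18*(1 + 18) + 8343872) = 1/(18*19 + 8343872) = 1/(342 + 8343872) = 1/8344214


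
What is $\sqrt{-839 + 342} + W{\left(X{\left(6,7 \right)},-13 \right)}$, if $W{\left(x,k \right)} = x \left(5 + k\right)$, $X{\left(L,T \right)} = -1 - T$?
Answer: $64 + i \sqrt{497} \approx 64.0 + 22.293 i$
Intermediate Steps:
$\sqrt{-839 + 342} + W{\left(X{\left(6,7 \right)},-13 \right)} = \sqrt{-839 + 342} + \left(-1 - 7\right) \left(5 - 13\right) = \sqrt{-497} + \left(-1 - 7\right) \left(-8\right) = i \sqrt{497} - -64 = i \sqrt{497} + 64 = 64 + i \sqrt{497}$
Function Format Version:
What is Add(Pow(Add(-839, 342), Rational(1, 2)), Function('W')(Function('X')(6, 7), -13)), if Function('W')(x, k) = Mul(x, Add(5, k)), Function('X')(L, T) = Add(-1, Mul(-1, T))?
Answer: Add(64, Mul(I, Pow(497, Rational(1, 2)))) ≈ Add(64.000, Mul(22.293, I))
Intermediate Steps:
Add(Pow(Add(-839, 342), Rational(1, 2)), Function('W')(Function('X')(6, 7), -13)) = Add(Pow(Add(-839, 342), Rational(1, 2)), Mul(Add(-1, Mul(-1, 7)), Add(5, -13))) = Add(Pow(-497, Rational(1, 2)), Mul(Add(-1, -7), -8)) = Add(Mul(I, Pow(497, Rational(1, 2))), Mul(-8, -8)) = Add(Mul(I, Pow(497, Rational(1, 2))), 64) = Add(64, Mul(I, Pow(497, Rational(1, 2))))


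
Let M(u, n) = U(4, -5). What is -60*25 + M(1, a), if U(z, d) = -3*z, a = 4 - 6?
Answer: -1512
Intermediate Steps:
a = -2
M(u, n) = -12 (M(u, n) = -3*4 = -12)
-60*25 + M(1, a) = -60*25 - 12 = -1500 - 12 = -1512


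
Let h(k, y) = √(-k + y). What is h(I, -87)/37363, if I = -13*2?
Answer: I*√61/37363 ≈ 0.00020904*I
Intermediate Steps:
I = -26
h(k, y) = √(y - k)
h(I, -87)/37363 = √(-87 - 1*(-26))/37363 = √(-87 + 26)*(1/37363) = √(-61)*(1/37363) = (I*√61)*(1/37363) = I*√61/37363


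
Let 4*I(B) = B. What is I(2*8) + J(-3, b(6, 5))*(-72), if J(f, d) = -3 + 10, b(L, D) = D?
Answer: -500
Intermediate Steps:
J(f, d) = 7
I(B) = B/4
I(2*8) + J(-3, b(6, 5))*(-72) = (2*8)/4 + 7*(-72) = (¼)*16 - 504 = 4 - 504 = -500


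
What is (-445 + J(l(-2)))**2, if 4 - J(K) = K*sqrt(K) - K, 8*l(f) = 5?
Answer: 99292357/512 + 17615*sqrt(10)/128 ≈ 1.9437e+5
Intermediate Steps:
l(f) = 5/8 (l(f) = (1/8)*5 = 5/8)
J(K) = 4 + K - K**(3/2) (J(K) = 4 - (K*sqrt(K) - K) = 4 - (K**(3/2) - K) = 4 + (K - K**(3/2)) = 4 + K - K**(3/2))
(-445 + J(l(-2)))**2 = (-445 + (4 + 5/8 - (5/8)**(3/2)))**2 = (-445 + (4 + 5/8 - 5*sqrt(10)/32))**2 = (-445 + (37/8 - 5*sqrt(10)/32))**2 = (-3523/8 - 5*sqrt(10)/32)**2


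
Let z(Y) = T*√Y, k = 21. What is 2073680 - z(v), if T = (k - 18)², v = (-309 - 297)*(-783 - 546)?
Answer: 2073680 - 27*√89486 ≈ 2.0656e+6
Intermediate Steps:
v = 805374 (v = -606*(-1329) = 805374)
T = 9 (T = (21 - 18)² = 3² = 9)
z(Y) = 9*√Y
2073680 - z(v) = 2073680 - 9*√805374 = 2073680 - 9*3*√89486 = 2073680 - 27*√89486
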